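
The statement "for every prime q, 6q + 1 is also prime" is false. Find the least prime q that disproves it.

q = 19

A counterexample is any prime q such that 6q + 1 is not prime; we check each in order.
For q = 2, 3, 5, 7, 11, 13, 17 the conclusion holds.
q = 19: 6q + 1 = 115 = 5 × 23, not prime.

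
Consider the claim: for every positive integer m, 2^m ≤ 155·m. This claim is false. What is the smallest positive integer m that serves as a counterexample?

m = 11

For m = 1, 2, 3, 4, 5, 6, 7, 8, 9, 10 the conclusion holds.
m = 11: 2^m = 2048 and 155·m = 1705, so 2048 > 1705.
Hence m = 11 is a counterexample.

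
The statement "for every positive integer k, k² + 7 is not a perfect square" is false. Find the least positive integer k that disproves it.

k = 3

A counterexample is any positive integer k such that k² + 7 is a perfect square; we check each in order.
For k = 1, 2 the conclusion holds.
k = 3: 3² + 7 = 16 = 4², a perfect square.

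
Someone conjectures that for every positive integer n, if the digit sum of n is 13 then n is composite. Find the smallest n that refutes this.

For n = 49, 58 the conclusion holds.
n = 67: digit sum 13; 67 is prime, not composite.
Thus n = 67 disproves the claim, and no smaller n works.

n = 67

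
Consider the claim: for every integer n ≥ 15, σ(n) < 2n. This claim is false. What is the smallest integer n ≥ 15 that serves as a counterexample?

Check each integer n ≥ 15 in order until the claim fails.
n = 15: σ(15) = 24; 24 < 30.
n = 16: σ(16) = 31; 31 < 32.
n = 17: σ(17) = 18; 18 < 34.
n = 18: σ(18) = 39; 39 ≥ 36.
Hence n = 18 is a counterexample.

n = 18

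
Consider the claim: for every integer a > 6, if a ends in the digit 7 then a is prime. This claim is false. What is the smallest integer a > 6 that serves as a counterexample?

a = 27

A counterexample is any integer a > 6 such that a ends in the digit 7 but a is not prime; we check each in order.
a = 7: 7 ends in 7 and is prime.
a = 17: 17 ends in 7 and is prime.
a = 27: 27 ends in 7; 27 = 3 × 9, composite.
So a = 27 is the smallest counterexample.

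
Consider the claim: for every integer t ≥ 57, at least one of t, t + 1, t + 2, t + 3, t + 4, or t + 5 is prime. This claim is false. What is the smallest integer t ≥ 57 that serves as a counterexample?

Check each integer t ≥ 57 in order until t, t + 1, t + 2, t + 3, t + 4, t + 5 are all composite.
For t = 57, 58, 59, 60, …, 87, 88, 89 the conclusion holds.
t = 90: 90 = 2 × 45; 91 = 7 × 13; 92 = 2 × 46; 93 = 3 × 31; 94 = 2 × 47; 95 = 5 × 19 — all composite.
Hence t = 90 is a counterexample.

t = 90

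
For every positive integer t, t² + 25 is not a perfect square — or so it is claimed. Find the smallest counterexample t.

We need the least positive integer t for which t² + 25 is a perfect square.
For t = 1, 2, 3, 4, …, 9, 10, 11 the conclusion holds.
t = 12: 12² + 25 = 169 = 13², a perfect square.

t = 12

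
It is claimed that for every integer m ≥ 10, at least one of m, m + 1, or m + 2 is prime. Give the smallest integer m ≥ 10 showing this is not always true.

We need the least integer m ≥ 10 for which m, m + 1, m + 2 are all composite.
For m = 10, 11, 12, 13 the conclusion holds.
m = 14: 14 = 2 × 7; 15 = 3 × 5; 16 = 2 × 8 — all composite.
Hence m = 14 is a counterexample.

m = 14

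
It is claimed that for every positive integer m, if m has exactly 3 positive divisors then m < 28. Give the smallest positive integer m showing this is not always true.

For m = 4, 9, 25 the conclusion holds.
m = 49: τ(49) = 3; 49 ≥ 28.
Thus m = 49 disproves the claim, and no smaller m works.

m = 49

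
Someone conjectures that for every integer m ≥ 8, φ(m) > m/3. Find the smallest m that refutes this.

We need the least integer m ≥ 8 for which the claim fails.
For m = 8, 9, 10, 11 the conclusion holds.
m = 12: φ(12) = 4 and 12/3 = 4, so φ(12) ≤ 12/3.

m = 12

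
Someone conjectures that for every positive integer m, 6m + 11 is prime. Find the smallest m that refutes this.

For m = 1, 2, 3 the conclusion holds.
m = 4: 6m + 11 = 35 = 5 × 7, composite.
Thus m = 4 disproves the claim, and no smaller m works.

m = 4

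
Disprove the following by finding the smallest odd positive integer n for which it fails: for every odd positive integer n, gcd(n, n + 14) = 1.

n = 7

A counterexample is any odd positive integer n such that gcd(n, n + 14) > 1; we check each in order.
n = 1: gcd(1, 15) = 1.
n = 3: gcd(3, 17) = 1.
n = 5: gcd(5, 19) = 1.
n = 7: gcd(7, 21) = 7.
So n = 7 is the smallest counterexample.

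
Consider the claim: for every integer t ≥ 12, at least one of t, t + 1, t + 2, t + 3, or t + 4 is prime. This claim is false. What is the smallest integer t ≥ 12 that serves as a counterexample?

t = 24

A counterexample is any integer t ≥ 12 such that t, t + 1, t + 2, t + 3, t + 4 are all composite; we check each in order.
For t = 12, 13, 14, 15, …, 21, 22, 23 the conclusion holds.
t = 24: 24 = 2 × 12; 25 = 5 × 5; 26 = 2 × 13; 27 = 3 × 9; 28 = 2 × 14 — all composite.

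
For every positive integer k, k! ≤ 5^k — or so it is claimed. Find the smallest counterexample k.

k = 12

A counterexample is any positive integer k such that k! > 5^k; we check each in order.
The first 11 eligible values, up to k = 11, all satisfy the conclusion.
k = 12: k! = 479001600 and 5^k = 244140625, so 479001600 > 244140625.
So k = 12 is the smallest counterexample.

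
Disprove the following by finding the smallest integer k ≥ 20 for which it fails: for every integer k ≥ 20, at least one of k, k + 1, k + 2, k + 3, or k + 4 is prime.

A counterexample is any integer k ≥ 20 such that k, k + 1, k + 2, k + 3, k + 4 are all composite; we check each in order.
The first 4 eligible values, up to k = 23, all satisfy the conclusion.
k = 24: 24 = 2 × 12; 25 = 5 × 5; 26 = 2 × 13; 27 = 3 × 9; 28 = 2 × 14 — all composite.
Hence k = 24 is a counterexample.

k = 24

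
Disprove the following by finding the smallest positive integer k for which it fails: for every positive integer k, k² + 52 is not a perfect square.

Check each positive integer k in order until k² + 52 is a perfect square.
The first 11 eligible values, up to k = 11, all satisfy the conclusion.
k = 12: 12² + 52 = 196 = 14², a perfect square.

k = 12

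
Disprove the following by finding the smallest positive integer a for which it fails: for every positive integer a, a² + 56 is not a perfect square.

We need the least positive integer a for which a² + 56 is a perfect square.
For a = 1, 2, 3, 4 the conclusion holds.
a = 5: 5² + 56 = 81 = 9², a perfect square.

a = 5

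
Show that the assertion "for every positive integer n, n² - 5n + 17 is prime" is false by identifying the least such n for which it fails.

Check each positive integer n in order until n² - 5n + 17 is not prime.
For n = 1, 2, 3, 4, …, 10, 11, 12 the conclusion holds.
n = 13: n² - 5n + 17 = 121 = 11 × 11, composite.

n = 13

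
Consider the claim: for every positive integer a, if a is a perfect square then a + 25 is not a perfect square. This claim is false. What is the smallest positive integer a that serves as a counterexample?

a = 144

For a = 1, 4, 9, 16, …, 81, 100, 121 the conclusion holds.
a = 144: 144 = 12² and 144 + 25 = 169 = 13².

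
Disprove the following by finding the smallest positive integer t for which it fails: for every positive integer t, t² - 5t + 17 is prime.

The first 12 eligible values, up to t = 12, all satisfy the conclusion.
t = 13: t² - 5t + 17 = 121 = 11 × 11, composite.
So t = 13 is the smallest counterexample.

t = 13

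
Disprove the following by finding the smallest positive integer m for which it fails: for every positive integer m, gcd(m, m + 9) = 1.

m = 3

For m = 1, 2 the conclusion holds.
m = 3: gcd(3, 12) = 3.
Hence m = 3 is a counterexample.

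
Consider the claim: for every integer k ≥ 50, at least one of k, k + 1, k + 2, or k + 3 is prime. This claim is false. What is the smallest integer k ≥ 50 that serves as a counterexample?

For k = 50, 51, 52, 53 the conclusion holds.
k = 54: 54 = 2 × 27; 55 = 5 × 11; 56 = 2 × 28; 57 = 3 × 19 — all composite.
So k = 54 is the smallest counterexample.

k = 54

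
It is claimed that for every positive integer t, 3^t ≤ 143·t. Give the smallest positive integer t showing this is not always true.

t = 7

Check each positive integer t in order until 3^t > 143·t.
For t = 1, 2, 3, 4, 5, 6 the conclusion holds.
t = 7: 3^t = 2187 and 143·t = 1001, so 2187 > 1001.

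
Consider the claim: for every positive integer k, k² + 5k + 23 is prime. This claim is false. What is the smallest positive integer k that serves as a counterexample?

For k = 1, 2, 3, 4, …, 11, 12, 13 the conclusion holds.
k = 14: k² + 5k + 23 = 289 = 17 × 17, composite.

k = 14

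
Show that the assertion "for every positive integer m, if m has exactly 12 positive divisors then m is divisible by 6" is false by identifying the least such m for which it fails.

m = 140

We need the least positive integer m for which m has exactly 12 positive divisors but m is not divisible by 6.
For m = 60, 72, 84, 90, 96, 108, 126, 132 the conclusion holds.
m = 140: τ(140) = 12; 140 mod 6 = 2.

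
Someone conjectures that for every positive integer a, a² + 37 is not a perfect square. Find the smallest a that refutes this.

a = 18

We need the least positive integer a for which a² + 37 is a perfect square.
For a = 1, 2, 3, 4, …, 15, 16, 17 the conclusion holds.
a = 18: 18² + 37 = 361 = 19², a perfect square.
Hence a = 18 is a counterexample.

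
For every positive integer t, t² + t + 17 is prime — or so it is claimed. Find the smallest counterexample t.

t = 16

Check each positive integer t in order until t² + t + 17 is not prime.
For t = 1, 2, 3, 4, …, 13, 14, 15 the conclusion holds.
t = 16: t² + t + 17 = 289 = 17 × 17, composite.
So t = 16 is the smallest counterexample.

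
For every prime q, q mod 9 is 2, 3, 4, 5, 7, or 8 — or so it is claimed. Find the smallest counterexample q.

Check each prime q in order until the claim fails.
The first 7 eligible values, up to q = 17, all satisfy the conclusion.
q = 19: 19 mod 9 = 1 — not in {2, 3, 4, 5, 7, 8}.

q = 19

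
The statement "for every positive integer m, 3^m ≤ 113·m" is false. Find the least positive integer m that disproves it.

The first 5 eligible values, up to m = 5, all satisfy the conclusion.
m = 6: 3^m = 729 and 113·m = 678, so 729 > 678.

m = 6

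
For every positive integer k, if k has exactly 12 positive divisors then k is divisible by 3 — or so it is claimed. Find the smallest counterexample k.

Check each positive integer k in order until k has exactly 12 positive divisors but k is not divisible by 3.
The first 8 eligible values, up to k = 132, all satisfy the conclusion.
k = 140: τ(140) = 12; 140 mod 3 = 2.

k = 140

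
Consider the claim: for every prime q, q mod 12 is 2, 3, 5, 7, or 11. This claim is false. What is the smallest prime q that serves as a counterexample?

q = 13

A counterexample is any prime q such that the claim fails; we check each in order.
The first 5 eligible values, up to q = 11, all satisfy the conclusion.
q = 13: 13 mod 12 = 1 — not in {2, 3, 5, 7, 11}.
Thus q = 13 disproves the claim, and no smaller q works.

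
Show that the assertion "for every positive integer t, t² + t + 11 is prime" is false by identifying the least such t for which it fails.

We need the least positive integer t for which t² + t + 11 is not prime.
For t = 1, 2, 3, 4, 5, 6, 7, 8, 9 the conclusion holds.
t = 10: t² + t + 11 = 121 = 11 × 11, composite.
Hence t = 10 is a counterexample.

t = 10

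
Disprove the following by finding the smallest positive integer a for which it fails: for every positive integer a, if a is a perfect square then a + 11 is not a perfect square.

Check each positive integer a in order until a is a perfect square but a + 11 is a perfect square.
For a = 1, 4, 9, 16 the conclusion holds.
a = 25: 25 = 5² and 25 + 11 = 36 = 6².

a = 25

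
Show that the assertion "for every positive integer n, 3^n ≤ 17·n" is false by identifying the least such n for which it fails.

n = 1: 3^n = 3 and 17·n = 17, so 3 ≤ 17.
n = 2: 3^n = 9 and 17·n = 34, so 9 ≤ 34.
n = 3: 3^n = 27 and 17·n = 51, so 27 ≤ 51.
n = 4: 3^n = 81 and 17·n = 68, so 81 > 68.
Hence n = 4 is a counterexample.

n = 4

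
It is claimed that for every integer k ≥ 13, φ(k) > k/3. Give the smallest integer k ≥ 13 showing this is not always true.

For k = 13, 14, 15, 16, 17 the conclusion holds.
k = 18: φ(18) = 6 and 18/3 = 6, so φ(18) ≤ 18/3.
Hence k = 18 is a counterexample.

k = 18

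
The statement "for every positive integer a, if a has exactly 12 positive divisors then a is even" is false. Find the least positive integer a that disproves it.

We need the least positive integer a for which a has exactly 12 positive divisors but a is odd.
For a = 60, 72, 84, 90, …, 294, 306, 308 the conclusion holds.
a = 315: divisors of 315: 12 divisors; 315 is odd.
Thus a = 315 disproves the claim, and no smaller a works.

a = 315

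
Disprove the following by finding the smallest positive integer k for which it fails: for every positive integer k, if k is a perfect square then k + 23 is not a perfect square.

k = 121

Check each positive integer k in order until k is a perfect square but k + 23 is a perfect square.
For k = 1, 4, 9, 16, 25, 36, 49, 64, 81, 100 the conclusion holds.
k = 121: 121 = 11² and 121 + 23 = 144 = 12².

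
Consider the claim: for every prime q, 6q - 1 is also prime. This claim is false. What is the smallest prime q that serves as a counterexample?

Check each prime q in order until 6q - 1 is not prime.
q = 2: 6q - 1 = 11, prime.
q = 3: 6q - 1 = 17, prime.
q = 5: 6q - 1 = 29, prime.
q = 7: 6q - 1 = 41, prime.
q = 11: 6q - 1 = 65 = 5 × 13, not prime.
Hence q = 11 is a counterexample.

q = 11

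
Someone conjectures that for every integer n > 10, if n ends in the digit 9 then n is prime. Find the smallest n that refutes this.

n = 39

A counterexample is any integer n > 10 such that n ends in the digit 9 but n is not prime; we check each in order.
n = 19: 19 ends in 9 and is prime.
n = 29: 29 ends in 9 and is prime.
n = 39: 39 ends in 9; 39 = 3 × 13, composite.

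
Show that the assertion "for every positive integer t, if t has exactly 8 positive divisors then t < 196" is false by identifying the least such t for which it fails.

Check each positive integer t in order until t has exactly 8 positive divisors but the claim fails.
For t = 24, 30, 40, 42, …, 189, 190, 195 the conclusion holds.
t = 222: τ(222) = 8; 222 ≥ 196.

t = 222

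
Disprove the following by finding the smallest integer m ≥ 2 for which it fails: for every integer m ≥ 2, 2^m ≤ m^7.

The first 35 eligible values, up to m = 36, all satisfy the conclusion.
m = 37: 2^m = 137438953472 and m^7 = 94931877133, so 137438953472 > 94931877133.

m = 37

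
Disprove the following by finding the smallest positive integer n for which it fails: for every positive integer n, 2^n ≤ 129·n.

A counterexample is any positive integer n such that 2^n > 129·n; we check each in order.
For n = 1, 2, 3, 4, 5, 6, 7, 8, 9, 10 the conclusion holds.
n = 11: 2^n = 2048 and 129·n = 1419, so 2048 > 1419.
Hence n = 11 is a counterexample.

n = 11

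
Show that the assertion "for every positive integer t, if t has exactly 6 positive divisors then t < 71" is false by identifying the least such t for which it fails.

t = 75

The first 11 eligible values, up to t = 68, all satisfy the conclusion.
t = 75: τ(75) = 6; 75 ≥ 71.
So t = 75 is the smallest counterexample.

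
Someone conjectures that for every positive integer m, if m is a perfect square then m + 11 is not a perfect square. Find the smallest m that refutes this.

m = 25

Check each positive integer m in order until m is a perfect square but m + 11 is a perfect square.
m = 1: 1 + 11 = 12, not a perfect square.
m = 4: 4 + 11 = 15, not a perfect square.
m = 9: 9 + 11 = 20, not a perfect square.
m = 16: 16 + 11 = 27, not a perfect square.
m = 25: 25 = 5² and 25 + 11 = 36 = 6².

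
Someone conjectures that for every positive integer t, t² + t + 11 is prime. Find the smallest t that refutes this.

t = 10

A counterexample is any positive integer t such that t² + t + 11 is not prime; we check each in order.
The first 9 eligible values, up to t = 9, all satisfy the conclusion.
t = 10: t² + t + 11 = 121 = 11 × 11, composite.
Thus t = 10 disproves the claim, and no smaller t works.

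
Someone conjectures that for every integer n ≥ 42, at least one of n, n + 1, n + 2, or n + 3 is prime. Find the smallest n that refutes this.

Check each integer n ≥ 42 in order until n, n + 1, n + 2, n + 3 are all composite.
The first 6 eligible values, up to n = 47, all satisfy the conclusion.
n = 48: 48 = 2 × 24; 49 = 7 × 7; 50 = 2 × 25; 51 = 3 × 17 — all composite.

n = 48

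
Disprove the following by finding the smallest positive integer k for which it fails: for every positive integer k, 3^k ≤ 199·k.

We need the least positive integer k for which 3^k > 199·k.
The first 6 eligible values, up to k = 6, all satisfy the conclusion.
k = 7: 3^k = 2187 and 199·k = 1393, so 2187 > 1393.
Hence k = 7 is a counterexample.

k = 7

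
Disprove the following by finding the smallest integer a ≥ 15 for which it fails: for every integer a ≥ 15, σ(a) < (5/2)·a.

We need the least integer a ≥ 15 for which the claim fails.
For a = 15, 16, 17, 18, 19, 20, 21, 22, 23 the conclusion holds.
a = 24: σ(24) = 60; 60 ≥ 60.

a = 24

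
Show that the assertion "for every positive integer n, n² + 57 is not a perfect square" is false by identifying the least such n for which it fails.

A counterexample is any positive integer n such that n² + 57 is a perfect square; we check each in order.
For n = 1, 2, 3, 4, 5, 6, 7 the conclusion holds.
n = 8: 8² + 57 = 121 = 11², a perfect square.

n = 8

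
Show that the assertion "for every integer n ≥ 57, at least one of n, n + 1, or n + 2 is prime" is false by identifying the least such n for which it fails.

Check each integer n ≥ 57 in order until n, n + 1, n + 2 are all composite.
The first 5 eligible values, up to n = 61, all satisfy the conclusion.
n = 62: 62 = 2 × 31; 63 = 3 × 21; 64 = 2 × 32 — all composite.
So n = 62 is the smallest counterexample.

n = 62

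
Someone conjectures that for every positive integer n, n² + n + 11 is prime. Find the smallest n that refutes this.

n = 10

A counterexample is any positive integer n such that n² + n + 11 is not prime; we check each in order.
For n = 1, 2, 3, 4, 5, 6, 7, 8, 9 the conclusion holds.
n = 10: n² + n + 11 = 121 = 11 × 11, composite.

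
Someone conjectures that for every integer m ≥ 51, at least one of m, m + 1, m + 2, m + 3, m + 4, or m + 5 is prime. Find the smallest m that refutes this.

m = 90

A counterexample is any integer m ≥ 51 such that m, m + 1, m + 2, m + 3, m + 4, m + 5 are all composite; we check each in order.
For m = 51, 52, 53, 54, …, 87, 88, 89 the conclusion holds.
m = 90: 90 = 2 × 45; 91 = 7 × 13; 92 = 2 × 46; 93 = 3 × 31; 94 = 2 × 47; 95 = 5 × 19 — all composite.
Hence m = 90 is a counterexample.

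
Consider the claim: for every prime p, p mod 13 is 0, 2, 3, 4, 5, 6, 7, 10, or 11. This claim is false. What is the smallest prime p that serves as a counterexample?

p = 47

The first 14 eligible values, up to p = 43, all satisfy the conclusion.
p = 47: 47 mod 13 = 8 — not in {0, 2, 3, 4, 5, 6, 7, 10, 11}.
So p = 47 is the smallest counterexample.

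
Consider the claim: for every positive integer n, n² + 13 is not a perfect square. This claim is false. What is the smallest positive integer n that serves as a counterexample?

n = 1: 1² + 13 = 14, not a perfect square.
n = 2: 2² + 13 = 17, not a perfect square.
n = 3: 3² + 13 = 22, not a perfect square.
n = 4: 4² + 13 = 29, not a perfect square.
n = 5: 5² + 13 = 38, not a perfect square.
n = 6: 6² + 13 = 49 = 7², a perfect square.
Hence n = 6 is a counterexample.

n = 6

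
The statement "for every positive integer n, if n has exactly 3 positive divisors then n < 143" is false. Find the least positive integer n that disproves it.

The first 5 eligible values, up to n = 121, all satisfy the conclusion.
n = 169: τ(169) = 3; 169 ≥ 143.
Hence n = 169 is a counterexample.

n = 169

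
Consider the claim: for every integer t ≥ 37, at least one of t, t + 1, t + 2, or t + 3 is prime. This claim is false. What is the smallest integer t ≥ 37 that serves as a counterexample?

Check each integer t ≥ 37 in order until t, t + 1, t + 2, t + 3 are all composite.
For t = 37, 38, 39, 40, …, 45, 46, 47 the conclusion holds.
t = 48: 48 = 2 × 24; 49 = 7 × 7; 50 = 2 × 25; 51 = 3 × 17 — all composite.
Hence t = 48 is a counterexample.

t = 48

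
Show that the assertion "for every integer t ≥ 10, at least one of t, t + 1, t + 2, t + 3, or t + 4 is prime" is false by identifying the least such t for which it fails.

t = 24

For t = 10, 11, 12, 13, …, 21, 22, 23 the conclusion holds.
t = 24: 24 = 2 × 12; 25 = 5 × 5; 26 = 2 × 13; 27 = 3 × 9; 28 = 2 × 14 — all composite.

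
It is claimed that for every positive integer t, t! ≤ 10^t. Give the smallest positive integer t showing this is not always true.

t = 25

Check each positive integer t in order until t! > 10^t.
The first 24 eligible values, up to t = 24, all satisfy the conclusion.
t = 25: t! = 15511210043330985984000000 and 10^t = 10000000000000000000000000, so 15511210043330985984000000 > 10000000000000000000000000.
So t = 25 is the smallest counterexample.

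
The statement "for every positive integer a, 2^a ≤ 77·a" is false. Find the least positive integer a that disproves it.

Check each positive integer a in order until 2^a > 77·a.
For a = 1, 2, 3, 4, 5, 6, 7, 8, 9 the conclusion holds.
a = 10: 2^a = 1024 and 77·a = 770, so 1024 > 770.

a = 10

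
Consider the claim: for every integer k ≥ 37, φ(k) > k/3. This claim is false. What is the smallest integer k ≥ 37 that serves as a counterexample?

We need the least integer k ≥ 37 for which the claim fails.
The first 5 eligible values, up to k = 41, all satisfy the conclusion.
k = 42: φ(42) = 12 and 42/3 = 14, so φ(42) ≤ 42/3.

k = 42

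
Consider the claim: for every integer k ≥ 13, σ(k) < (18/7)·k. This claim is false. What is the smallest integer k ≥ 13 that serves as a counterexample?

k = 48

We need the least integer k ≥ 13 for which the claim fails.
For k = 13, 14, 15, 16, …, 45, 46, 47 the conclusion holds.
k = 48: σ(48) = 124; 124 ≥ 864/7.
So k = 48 is the smallest counterexample.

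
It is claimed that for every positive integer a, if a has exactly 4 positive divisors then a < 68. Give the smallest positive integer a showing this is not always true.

We need the least positive integer a for which a has exactly 4 positive divisors but the claim fails.
For a = 6, 8, 10, 14, …, 58, 62, 65 the conclusion holds.
a = 69: τ(69) = 4; 69 ≥ 68.

a = 69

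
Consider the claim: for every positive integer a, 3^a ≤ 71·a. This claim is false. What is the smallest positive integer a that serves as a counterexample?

a = 6

a = 1: 3^a = 3 and 71·a = 71, so 3 ≤ 71.
a = 2: 3^a = 9 and 71·a = 142, so 9 ≤ 142.
a = 3: 3^a = 27 and 71·a = 213, so 27 ≤ 213.
a = 4: 3^a = 81 and 71·a = 284, so 81 ≤ 284.
a = 5: 3^a = 243 and 71·a = 355, so 243 ≤ 355.
a = 6: 3^a = 729 and 71·a = 426, so 729 > 426.
So a = 6 is the smallest counterexample.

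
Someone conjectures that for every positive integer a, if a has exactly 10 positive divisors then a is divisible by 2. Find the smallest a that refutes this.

A counterexample is any positive integer a such that a has exactly 10 positive divisors but a is not divisible by 2; we check each in order.
The first 9 eligible values, up to a = 368, all satisfy the conclusion.
a = 405: τ(405) = 10; 405 mod 2 = 1.
Thus a = 405 disproves the claim, and no smaller a works.

a = 405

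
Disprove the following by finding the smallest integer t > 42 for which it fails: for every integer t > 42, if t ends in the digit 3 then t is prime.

t = 63

We need the least integer t > 42 for which t ends in the digit 3 but t is not prime.
t = 43: 43 ends in 3 and is prime.
t = 53: 53 ends in 3 and is prime.
t = 63: 63 ends in 3; 63 = 3 × 21, composite.
Hence t = 63 is a counterexample.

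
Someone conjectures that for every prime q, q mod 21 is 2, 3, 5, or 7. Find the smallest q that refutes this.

q = 2: 2 mod 21 = 2.
q = 3: 3 mod 21 = 3.
q = 5: 5 mod 21 = 5.
q = 7: 7 mod 21 = 7.
q = 11: 11 mod 21 = 11 — not in {2, 3, 5, 7}.

q = 11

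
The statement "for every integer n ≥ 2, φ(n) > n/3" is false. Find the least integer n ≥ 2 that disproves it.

n = 6

For n = 2, 3, 4, 5 the conclusion holds.
n = 6: φ(6) = 2 and 6/3 = 2, so φ(6) ≤ 6/3.
Hence n = 6 is a counterexample.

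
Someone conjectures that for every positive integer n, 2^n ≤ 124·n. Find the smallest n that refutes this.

Check each positive integer n in order until 2^n > 124·n.
For n = 1, 2, 3, 4, 5, 6, 7, 8, 9, 10 the conclusion holds.
n = 11: 2^n = 2048 and 124·n = 1364, so 2048 > 1364.
Hence n = 11 is a counterexample.

n = 11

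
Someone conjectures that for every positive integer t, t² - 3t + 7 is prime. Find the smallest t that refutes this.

Check each positive integer t in order until t² - 3t + 7 is not prime.
t = 1: t² - 3t + 7 = 5, prime.
t = 2: t² - 3t + 7 = 5, prime.
t = 3: t² - 3t + 7 = 7, prime.
t = 4: t² - 3t + 7 = 11, prime.
t = 5: t² - 3t + 7 = 17, prime.
t = 6: t² - 3t + 7 = 25 = 5 × 5, composite.
So t = 6 is the smallest counterexample.

t = 6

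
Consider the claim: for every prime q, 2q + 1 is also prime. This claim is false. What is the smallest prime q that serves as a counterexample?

q = 7

Check each prime q in order until 2q + 1 is not prime.
For q = 2, 3, 5 the conclusion holds.
q = 7: 2q + 1 = 15 = 3 × 5, not prime.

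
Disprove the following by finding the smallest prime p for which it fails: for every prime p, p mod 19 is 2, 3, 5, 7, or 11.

A counterexample is any prime p such that the claim fails; we check each in order.
p = 2: 2 mod 19 = 2.
p = 3: 3 mod 19 = 3.
p = 5: 5 mod 19 = 5.
p = 7: 7 mod 19 = 7.
p = 11: 11 mod 19 = 11.
p = 13: 13 mod 19 = 13 — not in {2, 3, 5, 7, 11}.
Thus p = 13 disproves the claim, and no smaller p works.

p = 13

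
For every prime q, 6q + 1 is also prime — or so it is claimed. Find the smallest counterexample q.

We need the least prime q for which 6q + 1 is not prime.
For q = 2, 3, 5, 7, 11, 13, 17 the conclusion holds.
q = 19: 6q + 1 = 115 = 5 × 23, not prime.
So q = 19 is the smallest counterexample.

q = 19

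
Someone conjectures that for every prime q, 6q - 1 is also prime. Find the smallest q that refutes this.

q = 11

The first 4 eligible values, up to q = 7, all satisfy the conclusion.
q = 11: 6q - 1 = 65 = 5 × 13, not prime.
So q = 11 is the smallest counterexample.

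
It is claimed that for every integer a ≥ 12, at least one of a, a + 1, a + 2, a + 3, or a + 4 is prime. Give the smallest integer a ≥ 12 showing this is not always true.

Check each integer a ≥ 12 in order until a, a + 1, a + 2, a + 3, a + 4 are all composite.
For a = 12, 13, 14, 15, …, 21, 22, 23 the conclusion holds.
a = 24: 24 = 2 × 12; 25 = 5 × 5; 26 = 2 × 13; 27 = 3 × 9; 28 = 2 × 14 — all composite.
So a = 24 is the smallest counterexample.

a = 24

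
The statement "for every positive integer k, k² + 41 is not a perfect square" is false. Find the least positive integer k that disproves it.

k = 20

The first 19 eligible values, up to k = 19, all satisfy the conclusion.
k = 20: 20² + 41 = 441 = 21², a perfect square.
Thus k = 20 disproves the claim, and no smaller k works.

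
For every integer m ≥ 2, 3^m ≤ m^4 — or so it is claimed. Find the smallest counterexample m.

Check each integer m ≥ 2 in order until 3^m > m^4.
For m = 2, 3, 4, 5, 6, 7 the conclusion holds.
m = 8: 3^m = 6561 and m^4 = 4096, so 6561 > 4096.
Hence m = 8 is a counterexample.

m = 8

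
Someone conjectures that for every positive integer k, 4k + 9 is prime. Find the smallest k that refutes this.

k = 3

We need the least positive integer k for which 4k + 9 is not prime.
k = 1: 4k + 9 = 13, prime.
k = 2: 4k + 9 = 17, prime.
k = 3: 4k + 9 = 21 = 3 × 7, composite.
Hence k = 3 is a counterexample.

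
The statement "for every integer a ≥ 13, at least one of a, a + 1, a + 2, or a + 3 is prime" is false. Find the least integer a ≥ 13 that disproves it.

For a = 13, 14, 15, 16, …, 21, 22, 23 the conclusion holds.
a = 24: 24 = 2 × 12; 25 = 5 × 5; 26 = 2 × 13; 27 = 3 × 9 — all composite.

a = 24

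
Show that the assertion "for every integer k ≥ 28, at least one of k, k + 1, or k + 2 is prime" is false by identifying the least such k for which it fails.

k = 32

We need the least integer k ≥ 28 for which k, k + 1, k + 2 are all composite.
k = 28: 29 is prime.
k = 29: 29 is prime.
k = 30: 31 is prime.
k = 31: 31 is prime.
k = 32: 32 = 2 × 16; 33 = 3 × 11; 34 = 2 × 17 — all composite.
Hence k = 32 is a counterexample.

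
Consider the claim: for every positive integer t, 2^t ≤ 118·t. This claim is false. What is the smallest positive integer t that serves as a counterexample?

t = 11

We need the least positive integer t for which 2^t > 118·t.
The first 10 eligible values, up to t = 10, all satisfy the conclusion.
t = 11: 2^t = 2048 and 118·t = 1298, so 2048 > 1298.
Hence t = 11 is a counterexample.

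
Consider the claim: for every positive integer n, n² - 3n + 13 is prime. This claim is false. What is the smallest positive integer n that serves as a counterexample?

A counterexample is any positive integer n such that n² - 3n + 13 is not prime; we check each in order.
The first 11 eligible values, up to n = 11, all satisfy the conclusion.
n = 12: n² - 3n + 13 = 121 = 11 × 11, composite.

n = 12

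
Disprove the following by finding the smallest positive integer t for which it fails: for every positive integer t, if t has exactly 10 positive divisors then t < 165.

We need the least positive integer t for which t has exactly 10 positive divisors but the claim fails.
The first 4 eligible values, up to t = 162, all satisfy the conclusion.
t = 176: τ(176) = 10; 176 ≥ 165.
Thus t = 176 disproves the claim, and no smaller t works.

t = 176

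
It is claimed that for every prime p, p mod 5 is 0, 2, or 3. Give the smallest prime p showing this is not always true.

p = 2: 2 mod 5 = 2.
p = 3: 3 mod 5 = 3.
p = 5: 5 mod 5 = 0.
p = 7: 7 mod 5 = 2.
p = 11: 11 mod 5 = 1 — not in {0, 2, 3}.
Hence p = 11 is a counterexample.

p = 11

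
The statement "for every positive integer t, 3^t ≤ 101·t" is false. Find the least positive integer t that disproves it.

We need the least positive integer t for which 3^t > 101·t.
t = 1: 3^t = 3 and 101·t = 101, so 3 ≤ 101.
t = 2: 3^t = 9 and 101·t = 202, so 9 ≤ 202.
t = 3: 3^t = 27 and 101·t = 303, so 27 ≤ 303.
t = 4: 3^t = 81 and 101·t = 404, so 81 ≤ 404.
t = 5: 3^t = 243 and 101·t = 505, so 243 ≤ 505.
t = 6: 3^t = 729 and 101·t = 606, so 729 > 606.
Hence t = 6 is a counterexample.

t = 6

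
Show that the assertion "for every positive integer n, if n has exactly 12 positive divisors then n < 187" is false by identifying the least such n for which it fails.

n = 198

We need the least positive integer n for which n has exactly 12 positive divisors but the claim fails.
The first 12 eligible values, up to n = 160, all satisfy the conclusion.
n = 198: τ(198) = 12; 198 ≥ 187.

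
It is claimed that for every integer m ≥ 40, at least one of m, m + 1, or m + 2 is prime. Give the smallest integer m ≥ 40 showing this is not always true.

m = 44

We need the least integer m ≥ 40 for which m, m + 1, m + 2 are all composite.
The first 4 eligible values, up to m = 43, all satisfy the conclusion.
m = 44: 44 = 2 × 22; 45 = 3 × 15; 46 = 2 × 23 — all composite.
So m = 44 is the smallest counterexample.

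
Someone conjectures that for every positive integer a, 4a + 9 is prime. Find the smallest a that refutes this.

a = 3

For a = 1, 2 the conclusion holds.
a = 3: 4a + 9 = 21 = 3 × 7, composite.
Thus a = 3 disproves the claim, and no smaller a works.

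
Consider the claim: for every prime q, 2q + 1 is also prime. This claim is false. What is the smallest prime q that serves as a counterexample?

q = 7

We need the least prime q for which 2q + 1 is not prime.
For q = 2, 3, 5 the conclusion holds.
q = 7: 2q + 1 = 15 = 3 × 5, not prime.
So q = 7 is the smallest counterexample.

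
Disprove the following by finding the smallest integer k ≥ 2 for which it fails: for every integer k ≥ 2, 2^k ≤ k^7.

k = 37

For k = 2, 3, 4, 5, …, 34, 35, 36 the conclusion holds.
k = 37: 2^k = 137438953472 and k^7 = 94931877133, so 137438953472 > 94931877133.
Hence k = 37 is a counterexample.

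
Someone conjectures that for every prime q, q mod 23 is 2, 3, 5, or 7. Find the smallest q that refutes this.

A counterexample is any prime q such that the claim fails; we check each in order.
For q = 2, 3, 5, 7 the conclusion holds.
q = 11: 11 mod 23 = 11 — not in {2, 3, 5, 7}.
So q = 11 is the smallest counterexample.

q = 11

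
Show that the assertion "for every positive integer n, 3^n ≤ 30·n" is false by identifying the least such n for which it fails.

We need the least positive integer n for which 3^n > 30·n.
The first 4 eligible values, up to n = 4, all satisfy the conclusion.
n = 5: 3^n = 243 and 30·n = 150, so 243 > 150.

n = 5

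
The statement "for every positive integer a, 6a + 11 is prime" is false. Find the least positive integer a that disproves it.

a = 4

A counterexample is any positive integer a such that 6a + 11 is not prime; we check each in order.
For a = 1, 2, 3 the conclusion holds.
a = 4: 6a + 11 = 35 = 5 × 7, composite.
Hence a = 4 is a counterexample.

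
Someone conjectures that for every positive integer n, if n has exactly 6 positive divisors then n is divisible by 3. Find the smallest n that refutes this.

A counterexample is any positive integer n such that n has exactly 6 positive divisors but n is not divisible by 3; we check each in order.
n = 12: τ(12) = 6; 12 mod 3 = 0.
n = 18: τ(18) = 6; 18 mod 3 = 0.
n = 20: τ(20) = 6; 20 mod 3 = 2.

n = 20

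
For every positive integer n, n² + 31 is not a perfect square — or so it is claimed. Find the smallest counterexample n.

Check each positive integer n in order until n² + 31 is a perfect square.
For n = 1, 2, 3, 4, …, 12, 13, 14 the conclusion holds.
n = 15: 15² + 31 = 256 = 16², a perfect square.
Hence n = 15 is a counterexample.

n = 15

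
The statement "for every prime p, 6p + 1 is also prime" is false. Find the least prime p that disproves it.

p = 19

A counterexample is any prime p such that 6p + 1 is not prime; we check each in order.
For p = 2, 3, 5, 7, 11, 13, 17 the conclusion holds.
p = 19: 6p + 1 = 115 = 5 × 23, not prime.
So p = 19 is the smallest counterexample.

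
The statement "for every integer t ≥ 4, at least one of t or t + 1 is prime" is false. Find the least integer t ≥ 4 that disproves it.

For t = 4, 5, 6, 7 the conclusion holds.
t = 8: 8 = 2 × 4; 9 = 3 × 3 — both composite.

t = 8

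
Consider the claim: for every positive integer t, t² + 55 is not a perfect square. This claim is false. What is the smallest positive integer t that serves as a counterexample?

A counterexample is any positive integer t such that t² + 55 is a perfect square; we check each in order.
For t = 1, 2 the conclusion holds.
t = 3: 3² + 55 = 64 = 8², a perfect square.
So t = 3 is the smallest counterexample.

t = 3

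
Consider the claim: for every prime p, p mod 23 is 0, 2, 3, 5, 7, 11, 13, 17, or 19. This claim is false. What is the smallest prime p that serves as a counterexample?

Check each prime p in order until the claim fails.
The first 9 eligible values, up to p = 23, all satisfy the conclusion.
p = 29: 29 mod 23 = 6 — not in {0, 2, 3, 5, 7, 11, 13, 17, 19}.
Thus p = 29 disproves the claim, and no smaller p works.

p = 29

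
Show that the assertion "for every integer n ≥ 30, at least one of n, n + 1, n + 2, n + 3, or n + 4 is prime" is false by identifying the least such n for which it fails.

n = 32

For n = 30, 31 the conclusion holds.
n = 32: 32 = 2 × 16; 33 = 3 × 11; 34 = 2 × 17; 35 = 5 × 7; 36 = 2 × 18 — all composite.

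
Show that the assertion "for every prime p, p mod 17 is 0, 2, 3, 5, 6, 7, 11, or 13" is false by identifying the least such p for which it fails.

p = 29

Check each prime p in order until the claim fails.
For p = 2, 3, 5, 7, 11, 13, 17, 19, 23 the conclusion holds.
p = 29: 29 mod 17 = 12 — not in {0, 2, 3, 5, 6, 7, 11, 13}.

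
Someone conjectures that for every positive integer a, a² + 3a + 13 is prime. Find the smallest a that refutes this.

Check each positive integer a in order until a² + 3a + 13 is not prime.
a = 1: a² + 3a + 13 = 17, prime.
a = 2: a² + 3a + 13 = 23, prime.
a = 3: a² + 3a + 13 = 31, prime.
a = 4: a² + 3a + 13 = 41, prime.
a = 5: a² + 3a + 13 = 53, prime.
a = 6: a² + 3a + 13 = 67, prime.
a = 7: a² + 3a + 13 = 83, prime.
a = 8: a² + 3a + 13 = 101, prime.
a = 9: a² + 3a + 13 = 121 = 11 × 11, composite.
So a = 9 is the smallest counterexample.

a = 9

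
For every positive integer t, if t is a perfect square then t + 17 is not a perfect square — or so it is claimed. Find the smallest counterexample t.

A counterexample is any positive integer t such that t is a perfect square but t + 17 is a perfect square; we check each in order.
t = 1: 1 + 17 = 18, not a perfect square.
t = 4: 4 + 17 = 21, not a perfect square.
t = 9: 9 + 17 = 26, not a perfect square.
t = 16: 16 + 17 = 33, not a perfect square.
t = 25: 25 + 17 = 42, not a perfect square.
t = 36: 36 + 17 = 53, not a perfect square.
t = 49: 49 + 17 = 66, not a perfect square.
t = 64: 64 = 8² and 64 + 17 = 81 = 9².

t = 64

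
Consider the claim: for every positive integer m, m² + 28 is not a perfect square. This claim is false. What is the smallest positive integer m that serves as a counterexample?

m = 6

For m = 1, 2, 3, 4, 5 the conclusion holds.
m = 6: 6² + 28 = 64 = 8², a perfect square.
Hence m = 6 is a counterexample.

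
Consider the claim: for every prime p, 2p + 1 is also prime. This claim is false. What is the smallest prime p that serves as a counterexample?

p = 7

A counterexample is any prime p such that 2p + 1 is not prime; we check each in order.
For p = 2, 3, 5 the conclusion holds.
p = 7: 2p + 1 = 15 = 3 × 5, not prime.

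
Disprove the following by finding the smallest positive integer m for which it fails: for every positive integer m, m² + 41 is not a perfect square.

m = 20

A counterexample is any positive integer m such that m² + 41 is a perfect square; we check each in order.
For m = 1, 2, 3, 4, …, 17, 18, 19 the conclusion holds.
m = 20: 20² + 41 = 441 = 21², a perfect square.
So m = 20 is the smallest counterexample.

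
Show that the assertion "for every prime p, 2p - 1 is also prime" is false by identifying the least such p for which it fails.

A counterexample is any prime p such that 2p - 1 is not prime; we check each in order.
p = 2: 2p - 1 = 3, prime.
p = 3: 2p - 1 = 5, prime.
p = 5: 2p - 1 = 9 = 3 × 3, not prime.
Thus p = 5 disproves the claim, and no smaller p works.

p = 5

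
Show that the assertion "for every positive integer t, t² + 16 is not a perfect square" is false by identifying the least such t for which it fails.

t = 3

A counterexample is any positive integer t such that t² + 16 is a perfect square; we check each in order.
For t = 1, 2 the conclusion holds.
t = 3: 3² + 16 = 25 = 5², a perfect square.
Hence t = 3 is a counterexample.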